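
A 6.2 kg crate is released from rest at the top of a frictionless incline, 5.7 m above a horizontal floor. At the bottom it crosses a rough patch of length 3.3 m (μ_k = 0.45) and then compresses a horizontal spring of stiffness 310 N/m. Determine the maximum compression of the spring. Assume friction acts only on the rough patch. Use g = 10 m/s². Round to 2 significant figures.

x = 1.3 m

Initial energy: E₁ = mgh = (6.2)(10)(5.7) = 353.40 J
Friction removes W_f = μ_k mg d = (0.45)(6.2)(10)(3.3) = 92.07 J
Energy reaching the spring: E = 353.40 − 92.07 = 261.33 J
At max compression ½kx² = E ⇒ x = √(2E/k) = √(2 × 261.33/310) = 1.298 m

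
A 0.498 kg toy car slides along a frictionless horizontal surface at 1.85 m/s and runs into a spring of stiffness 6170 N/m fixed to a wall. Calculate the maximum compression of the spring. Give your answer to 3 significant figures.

x = 0.0166 m

Conservation of energy between contact and max compression: ½mv² = ½kx²
x = v√(m/k) = 1.85 × √(0.498/6170) = 0.01662 m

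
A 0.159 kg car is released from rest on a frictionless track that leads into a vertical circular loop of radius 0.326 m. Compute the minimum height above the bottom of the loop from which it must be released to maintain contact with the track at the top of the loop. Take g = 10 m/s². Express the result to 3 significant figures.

h = 0.815 m

At the top, for minimum speed gravity alone supplies the centripetal force: mg = mv_top²/r ⇒ v_top² = gr = 3.260 m²/s²
Energy conservation from release height h to the top (height 2r): mgh = ½mv_top² + mg(2r)
h = v_top²/(2g) + 2r = r/2 + 2r = 5r/2 = 0.8150 m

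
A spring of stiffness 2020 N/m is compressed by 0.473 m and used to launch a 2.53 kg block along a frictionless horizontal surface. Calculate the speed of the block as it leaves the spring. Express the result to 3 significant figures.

v = 13.4 m/s

The block leaves the spring when the spring is at natural length, so ½kx² = ½mv²
v = x√(k/m) = 0.473 × √(2020/2.53) = 13.37 m/s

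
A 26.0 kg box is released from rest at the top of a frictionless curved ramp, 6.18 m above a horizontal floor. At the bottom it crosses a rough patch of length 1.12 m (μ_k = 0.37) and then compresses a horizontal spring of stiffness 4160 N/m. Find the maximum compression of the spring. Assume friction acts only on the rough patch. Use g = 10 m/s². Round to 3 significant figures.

x = 0.849 m

Initial energy: E₁ = mgh = (26.0)(10)(6.18) = 1606.8 J
Friction removes W_f = μ_k mg d = (0.37)(26.0)(10)(1.12) = 107.7 J
Energy reaching the spring: E = 1606.8 − 107.7 = 1499.1 J
At max compression ½kx² = E ⇒ x = √(2E/k) = √(2 × 1499.1/4160) = 0.8489 m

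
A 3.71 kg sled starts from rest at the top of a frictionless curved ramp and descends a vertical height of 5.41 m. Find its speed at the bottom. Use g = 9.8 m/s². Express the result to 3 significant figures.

By conservation of mechanical energy, mgh = ½mv²
v = √(2gh) = √(2 × 9.8 × 5.41) = √106.04 = 10.30 m/s

v = 10.3 m/s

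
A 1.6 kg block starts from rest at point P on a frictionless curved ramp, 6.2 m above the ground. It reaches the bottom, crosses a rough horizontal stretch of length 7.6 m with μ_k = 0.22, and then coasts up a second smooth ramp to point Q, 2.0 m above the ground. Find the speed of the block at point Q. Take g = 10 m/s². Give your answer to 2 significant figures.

Energy at P: mgh₁ = (1.6)(10)(6.2) = 99.200 J
Friction loss: W_f = μ_k mg d = 26.75 J
At Q: ½mv² + mgh₂ = mgh₁ − W_f
½mv² = 99.200 − 26.75 − 32.000 = 40.448 J
v = √(2 × 40.448/1.6) = 7.111 m/s

v = 7.1 m/s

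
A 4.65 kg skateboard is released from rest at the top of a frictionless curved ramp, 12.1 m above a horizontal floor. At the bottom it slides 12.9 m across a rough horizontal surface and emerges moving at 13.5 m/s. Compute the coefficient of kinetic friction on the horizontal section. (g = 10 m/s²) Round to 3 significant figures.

Applying the work–energy principle:
mgh = ½mv² + μ_k m g d
mgh = 562.65 J; ½mv² = 423.73 J
W_f = 562.65 − 423.73 = 138.9 J
μ_k = W_f/(mg·d) = 138.9/(46.50 × 12.9) = 0.2316

μ_k = 0.232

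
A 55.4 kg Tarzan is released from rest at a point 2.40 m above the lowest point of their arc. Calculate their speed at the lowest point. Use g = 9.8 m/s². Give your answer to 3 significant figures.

v = 6.86 m/s

Mechanical energy is conserved (no friction): mgh = ½mv²
v = √(2gh) = √(2 × 9.8 × 2.40) = √47.040 = 6.859 m/s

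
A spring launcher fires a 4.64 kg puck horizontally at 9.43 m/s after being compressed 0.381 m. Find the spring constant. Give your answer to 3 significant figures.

k = 2840 N/m

½kx² = ½mv²
k = mv²/x² = (4.64)(9.43)²/(0.381)² = 2842 N/m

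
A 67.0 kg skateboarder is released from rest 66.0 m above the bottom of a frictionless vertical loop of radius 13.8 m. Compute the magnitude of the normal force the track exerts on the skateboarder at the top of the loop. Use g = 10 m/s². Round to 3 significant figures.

Energy from release to top (height 2r): mgh = ½mv_top² + mg(2r)
v_top² = 2g(h − 2r) = 2(10)(66.0 − 27.60) = 768.00 m²/s²
At the top, both N and weight point toward the centre: N + mg = mv_top²/r
N = m(v_top²/r − g) = 67.0(768.00/13.8 − 10) = 3059 N

N = 3060 N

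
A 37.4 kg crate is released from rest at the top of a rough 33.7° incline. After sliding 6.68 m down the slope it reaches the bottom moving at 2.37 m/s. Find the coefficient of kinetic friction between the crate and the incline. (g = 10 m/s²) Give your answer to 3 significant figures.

Energy balance down the incline: mg L sinθ − ½mv² = μ_k (mg cosθ) L
mgL sinθ = 1386.2 J; ½mv² = 105.04 J
W_f = 1386.2 − 105.04 = 1281 J
μ_k = W_f/(mg cosθ · L) = 1281/(311.2 × 6.68) = 0.6164

μ_k = 0.616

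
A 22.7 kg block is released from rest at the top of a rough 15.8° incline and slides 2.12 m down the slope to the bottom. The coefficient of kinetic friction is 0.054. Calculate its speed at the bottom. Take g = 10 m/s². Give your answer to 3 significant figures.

Work–energy: mg(L sinθ) − μ_k(mg cosθ)L = ½mv²
mgh = mgL sinθ = (22.7)(10)(2.12)sin15.8° = 131.03 J
W_f = μ_k mg cosθ · L = (0.054)(22.7)(10)cos15.8°·2.12 = 25.01 J
½mv² = 131.03 − 25.01 = 106.03 J
v = √(2 × 106.03/22.7) = 3.056 m/s

v = 3.06 m/s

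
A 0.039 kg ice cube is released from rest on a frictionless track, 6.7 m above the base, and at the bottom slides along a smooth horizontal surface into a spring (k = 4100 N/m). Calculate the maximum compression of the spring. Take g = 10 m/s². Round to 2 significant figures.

x = 0.036 m

Gravitational PE at the top equals spring PE at max compression: mgh = ½kx²
x = √(2mgh/k) = √(2 × 0.039 × 10 × 6.7 / 4100) = 0.03570 m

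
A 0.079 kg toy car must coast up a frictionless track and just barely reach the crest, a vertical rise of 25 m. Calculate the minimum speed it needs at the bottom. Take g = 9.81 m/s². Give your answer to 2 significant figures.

At the top it is momentarily at rest, so all KE converts to PE: ½mv² = mgh
v = √(2gh) = √(2 × 9.81 × 25) = 22.15 m/s

v = 22 m/s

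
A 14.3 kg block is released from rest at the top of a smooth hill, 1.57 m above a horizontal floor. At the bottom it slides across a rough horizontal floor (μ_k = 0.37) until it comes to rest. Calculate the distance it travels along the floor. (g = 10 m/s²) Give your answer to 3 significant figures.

d = 4.24 m

Energy at the top = energy at the end + work done against friction:
At rest all PE has been dissipated by friction: mgh = μ_k m g d
d = h/μ_k = 1.57/0.37 = 4.243 m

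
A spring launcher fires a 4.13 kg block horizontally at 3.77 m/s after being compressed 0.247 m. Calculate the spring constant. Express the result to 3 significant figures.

Spring PE at full compression equals KE at release: ½kx² = ½mv²
k = mv²/x² = (4.13)(3.77)²/(0.247)² = 962.1 N/m

k = 962 N/m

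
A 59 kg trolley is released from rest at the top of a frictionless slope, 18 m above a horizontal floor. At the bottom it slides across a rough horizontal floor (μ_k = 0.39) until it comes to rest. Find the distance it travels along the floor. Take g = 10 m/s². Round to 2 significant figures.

Energy at the top = energy at the end + work done against friction:
At rest all PE has been dissipated by friction: mgh = μ_k m g d
d = h/μ_k = 18/0.39 = 46.15 m

d = 46 m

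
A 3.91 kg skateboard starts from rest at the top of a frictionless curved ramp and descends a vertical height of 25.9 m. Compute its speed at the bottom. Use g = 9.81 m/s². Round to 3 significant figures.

Equating total energy at the two states: mgh = ½mv²
v = √(2gh) = √(2 × 9.81 × 25.9) = √508.16 = 22.54 m/s

v = 22.5 m/s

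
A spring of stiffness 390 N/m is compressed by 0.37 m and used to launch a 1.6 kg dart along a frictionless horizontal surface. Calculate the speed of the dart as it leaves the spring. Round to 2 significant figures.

v = 5.8 m/s

Conservation of energy: ½kx² = ½mv²
v = x√(k/m) = 0.37 × √(390/1.6) = 5.777 m/s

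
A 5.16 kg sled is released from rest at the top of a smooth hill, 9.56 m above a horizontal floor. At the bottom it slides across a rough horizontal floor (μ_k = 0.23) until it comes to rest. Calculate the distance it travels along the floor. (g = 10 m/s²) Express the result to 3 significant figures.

Energy bookkeeping (friction removes W_f = μ_k N d):
At rest all PE has been dissipated by friction: mgh = μ_k m g d
d = h/μ_k = 9.56/0.23 = 41.57 m

d = 41.6 m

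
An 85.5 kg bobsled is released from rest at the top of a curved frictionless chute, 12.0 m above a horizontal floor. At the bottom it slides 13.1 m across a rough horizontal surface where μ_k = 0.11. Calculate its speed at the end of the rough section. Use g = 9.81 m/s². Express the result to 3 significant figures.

v = 14.4 m/s

Energy bookkeeping (friction removes W_f = μ_k N d):
mgh = ½mv² + μ_k m g d
W_f = μ_k mg d = (0.11)(85.5)(9.81)(13.1) = 1209 J
½mv² = mgh − W_f = 10065 − 1209 = 8856.4 J
v = √(2 × 8856.4/85.5) = 14.39 m/s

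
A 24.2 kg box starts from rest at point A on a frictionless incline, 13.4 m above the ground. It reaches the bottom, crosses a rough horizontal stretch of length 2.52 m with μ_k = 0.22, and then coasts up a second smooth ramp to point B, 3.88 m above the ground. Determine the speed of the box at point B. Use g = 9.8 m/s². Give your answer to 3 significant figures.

Energy at A: mgh₁ = (24.2)(9.8)(13.4) = 3177.9 J
Friction loss: W_f = μ_k mg d = 131.5 J
At B: ½mv² + mgh₂ = mgh₁ − W_f
½mv² = 3177.9 − 131.5 − 920.18 = 2126.3 J
v = √(2 × 2126.3/24.2) = 13.26 m/s

v = 13.3 m/s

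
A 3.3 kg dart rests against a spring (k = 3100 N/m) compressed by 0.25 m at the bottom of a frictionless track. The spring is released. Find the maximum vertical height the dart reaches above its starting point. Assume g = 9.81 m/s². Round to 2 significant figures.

All spring PE becomes gravitational PE at the highest point: ½kx² = mgh
h = kx²/(2mg) = (3100)(0.25)²/(2 × 3.3 × 9.81) = 2.992 m

h = 3.0 m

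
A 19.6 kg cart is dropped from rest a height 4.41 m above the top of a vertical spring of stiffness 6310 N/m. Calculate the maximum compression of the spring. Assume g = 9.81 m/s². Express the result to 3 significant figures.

x = 0.550 m

Take the reference level at the top of the uncompressed spring. At max compression the cart has fallen H + x and is momentarily at rest:
mg(H + x) = ½kx²
½(6310)x² − (19.6)(9.81)x − (19.6)(9.81)(4.41) = 0
3155x² − 192.3x − 847.9 = 0
x = [192.3 + √(36970 + 1.0701e+07)]/(2 × 3155) = 0.5498 m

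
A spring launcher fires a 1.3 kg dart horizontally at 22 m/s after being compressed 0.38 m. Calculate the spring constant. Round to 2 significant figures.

½kx² = ½mv²
k = mv²/x² = (1.3)(22)²/(0.38)² = 4357 N/m

k = 4400 N/m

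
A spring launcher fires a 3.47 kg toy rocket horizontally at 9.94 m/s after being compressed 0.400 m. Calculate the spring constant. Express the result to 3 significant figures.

k = 2140 N/m

Energy stored in the spring equals the launch KE: ½kx² = ½mv²
k = mv²/x² = (3.47)(9.94)²/(0.400)² = 2143 N/m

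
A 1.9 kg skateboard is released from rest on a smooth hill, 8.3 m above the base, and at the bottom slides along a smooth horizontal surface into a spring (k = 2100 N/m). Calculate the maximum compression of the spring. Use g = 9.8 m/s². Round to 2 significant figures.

x = 0.38 m

Gravitational PE at the top equals spring PE at max compression: mgh = ½kx²
x = √(2mgh/k) = √(2 × 1.9 × 9.8 × 8.3 / 2100) = 0.3836 m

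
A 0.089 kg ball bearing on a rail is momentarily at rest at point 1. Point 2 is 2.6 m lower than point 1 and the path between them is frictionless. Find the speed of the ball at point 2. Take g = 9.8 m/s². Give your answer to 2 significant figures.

Equating total energy at the two states: mgh = ½mv²
v = √(2gh) = √(2 × 9.8 × 2.6) = √50.960 = 7.139 m/s

v = 7.1 m/s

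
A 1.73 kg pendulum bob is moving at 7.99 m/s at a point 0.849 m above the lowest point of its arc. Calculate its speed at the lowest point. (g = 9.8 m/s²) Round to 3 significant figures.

Mechanical energy is conserved (no friction): ½mv₀² + mgh = ½mv²
v² = v₀² + 2gh = (7.99)² + 2(9.8)(0.849) = 80.481
v = √80.481 = 8.971 m/s

v = 8.97 m/s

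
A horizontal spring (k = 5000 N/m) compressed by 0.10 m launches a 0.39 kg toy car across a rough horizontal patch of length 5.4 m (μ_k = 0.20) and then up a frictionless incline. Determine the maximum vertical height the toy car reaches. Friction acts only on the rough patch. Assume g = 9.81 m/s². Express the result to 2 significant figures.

h = 5.5 m

Spring energy: E₀ = ½kx² = ½(5000)(0.10)² = 25.000 J
Friction: W_f = μ_k mg d = (0.20)(0.39)(9.81)(5.4) = 4.132 J
Energy at base of ramp: E = 25.000 − 4.132 = 20.868 J
At max height all remaining energy is PE: mgh = E ⇒ h = E/(mg) = 20.868/(0.39 × 9.81) = 5.454 m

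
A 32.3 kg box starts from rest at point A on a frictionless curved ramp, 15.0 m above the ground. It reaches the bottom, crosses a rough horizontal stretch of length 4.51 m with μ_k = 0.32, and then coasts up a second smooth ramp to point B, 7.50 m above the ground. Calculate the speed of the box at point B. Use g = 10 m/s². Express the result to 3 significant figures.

v = 11.0 m/s

Energy at A: mgh₁ = (32.3)(10)(15.0) = 4845.0 J
Friction loss: W_f = μ_k mg d = 466.2 J
At B: ½mv² + mgh₂ = mgh₁ − W_f
½mv² = 4845.0 − 466.2 − 2422.5 = 1956.3 J
v = √(2 × 1956.3/32.3) = 11.01 m/s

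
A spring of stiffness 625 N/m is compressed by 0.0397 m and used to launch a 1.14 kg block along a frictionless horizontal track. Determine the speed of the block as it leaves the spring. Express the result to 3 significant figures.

v = 0.930 m/s

Conservation of energy: ½kx² = ½mv²
v = x√(k/m) = 0.0397 × √(625/1.14) = 0.9296 m/s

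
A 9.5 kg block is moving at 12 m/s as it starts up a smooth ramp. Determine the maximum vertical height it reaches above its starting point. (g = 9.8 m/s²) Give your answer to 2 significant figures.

h = 7.3 m

By energy conservation, ½mv² = mgh
h = v²/(2g) = 12²/(2 × 9.8) = 7.347 m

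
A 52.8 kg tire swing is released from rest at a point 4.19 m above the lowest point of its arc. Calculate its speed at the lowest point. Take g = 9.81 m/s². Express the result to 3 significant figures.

By conservation of mechanical energy, mgh = ½mv²
v = √(2gh) = √(2 × 9.81 × 4.19) = √82.208 = 9.067 m/s

v = 9.07 m/s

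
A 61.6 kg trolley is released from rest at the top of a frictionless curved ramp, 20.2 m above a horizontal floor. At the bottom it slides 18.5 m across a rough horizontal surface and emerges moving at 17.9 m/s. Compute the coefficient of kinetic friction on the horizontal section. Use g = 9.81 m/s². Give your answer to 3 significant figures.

Applying the work–energy principle:
mgh = ½mv² + μ_k m g d
mgh = 12207 J; ½mv² = 9868.6 J
W_f = 12207 − 9868.6 = 2338 J
μ_k = W_f/(mg·d) = 2338/(604.3 × 18.5) = 0.2091

μ_k = 0.209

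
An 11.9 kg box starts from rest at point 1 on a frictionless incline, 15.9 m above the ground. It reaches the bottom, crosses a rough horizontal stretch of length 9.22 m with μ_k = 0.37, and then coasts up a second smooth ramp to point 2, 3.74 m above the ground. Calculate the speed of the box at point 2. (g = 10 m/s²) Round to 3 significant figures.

Energy at 1: mgh₁ = (11.9)(10)(15.9) = 1892.1 J
Friction loss: W_f = μ_k mg d = 406.0 J
At 2: ½mv² + mgh₂ = mgh₁ − W_f
½mv² = 1892.1 − 406.0 − 445.06 = 1041.1 J
v = √(2 × 1041.1/11.9) = 13.23 m/s

v = 13.2 m/s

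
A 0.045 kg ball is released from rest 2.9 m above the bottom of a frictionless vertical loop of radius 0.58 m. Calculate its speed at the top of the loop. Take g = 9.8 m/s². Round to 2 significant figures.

v = 5.8 m/s

Energy conservation: mgh = ½mv_top² + mg(2r)
v_top² = 2g(h − 2r) = 2(9.8)(2.9 − 1.160) = 34.10
v_top = 5.840 m/s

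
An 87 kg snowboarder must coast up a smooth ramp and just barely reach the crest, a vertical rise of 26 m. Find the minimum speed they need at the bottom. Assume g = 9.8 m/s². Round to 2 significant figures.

v = 23 m/s

At the top they are momentarily at rest, so all KE converts to PE: ½mv² = mgh
v = √(2gh) = √(2 × 9.8 × 26) = 22.57 m/s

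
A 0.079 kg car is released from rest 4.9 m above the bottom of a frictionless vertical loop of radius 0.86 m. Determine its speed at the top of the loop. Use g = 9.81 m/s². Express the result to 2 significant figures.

v = 7.9 m/s

Energy conservation: mgh = ½mv_top² + mg(2r)
v_top² = 2g(h − 2r) = 2(9.81)(4.9 − 1.720) = 62.39
v_top = 7.899 m/s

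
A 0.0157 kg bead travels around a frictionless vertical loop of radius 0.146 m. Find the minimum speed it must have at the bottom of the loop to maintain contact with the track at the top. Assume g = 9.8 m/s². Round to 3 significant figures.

v = 2.67 m/s

At the top: mg = mv_top²/r ⇒ v_top² = gr = 1.431 m²/s²
Energy from bottom to top (height 2r): ½mv_bot² = ½mv_top² + mg(2r)
v_bot² = gr + 4gr = 5gr = 7.154
v_bot = √(5gr) = 2.675 m/s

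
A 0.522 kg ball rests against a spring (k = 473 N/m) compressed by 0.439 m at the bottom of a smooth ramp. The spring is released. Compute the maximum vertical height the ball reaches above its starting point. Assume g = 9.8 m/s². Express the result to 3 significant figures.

h = 8.91 m

All spring PE becomes gravitational PE at the highest point: ½kx² = mgh
h = kx²/(2mg) = (473)(0.439)²/(2 × 0.522 × 9.8) = 8.910 m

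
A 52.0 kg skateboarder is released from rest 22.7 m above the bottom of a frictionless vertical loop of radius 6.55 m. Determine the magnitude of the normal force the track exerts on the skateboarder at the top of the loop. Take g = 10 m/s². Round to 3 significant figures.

N = 1000 N

Energy from release to top (height 2r): mgh = ½mv_top² + mg(2r)
v_top² = 2g(h − 2r) = 2(10)(22.7 − 13.10) = 192.00 m²/s²
At the top, both N and weight point toward the centre: N + mg = mv_top²/r
N = m(v_top²/r − g) = 52.0(192.00/6.55 − 10) = 1004 N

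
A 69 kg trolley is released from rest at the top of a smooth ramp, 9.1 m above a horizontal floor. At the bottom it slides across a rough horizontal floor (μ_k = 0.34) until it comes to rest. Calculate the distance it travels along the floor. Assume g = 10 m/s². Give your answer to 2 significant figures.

d = 27 m

Energy bookkeeping (friction removes W_f = μ_k N d):
At rest all PE has been dissipated by friction: mgh = μ_k m g d
d = h/μ_k = 9.1/0.34 = 26.76 m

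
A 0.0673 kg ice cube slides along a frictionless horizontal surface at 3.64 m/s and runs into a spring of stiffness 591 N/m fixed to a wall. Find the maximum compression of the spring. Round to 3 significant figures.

All KE is stored as spring PE at maximum compression: ½mv² = ½kx²
x = v√(m/k) = 3.64 × √(0.0673/591) = 0.03884 m

x = 0.0388 m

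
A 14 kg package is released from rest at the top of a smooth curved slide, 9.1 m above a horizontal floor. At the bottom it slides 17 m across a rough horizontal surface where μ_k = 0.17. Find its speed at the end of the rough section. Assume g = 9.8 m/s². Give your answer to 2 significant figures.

v = 11 m/s

Energy at the top = energy at the end + work done against friction:
mgh = ½mv² + μ_k m g d
W_f = μ_k mg d = (0.17)(14)(9.8)(17) = 396.5 J
½mv² = mgh − W_f = 1248.5 − 396.5 = 852.01 J
v = √(2 × 852.01/14) = 11.03 m/s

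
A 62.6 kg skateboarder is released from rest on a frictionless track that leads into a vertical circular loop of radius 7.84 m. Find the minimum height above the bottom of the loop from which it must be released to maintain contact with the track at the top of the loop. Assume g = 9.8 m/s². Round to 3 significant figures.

h = 19.6 m

At the top, for minimum speed gravity alone supplies the centripetal force: mg = mv_top²/r ⇒ v_top² = gr = 76.83 m²/s²
Energy conservation from release height h to the top (height 2r): mgh = ½mv_top² + mg(2r)
h = v_top²/(2g) + 2r = r/2 + 2r = 5r/2 = 19.60 m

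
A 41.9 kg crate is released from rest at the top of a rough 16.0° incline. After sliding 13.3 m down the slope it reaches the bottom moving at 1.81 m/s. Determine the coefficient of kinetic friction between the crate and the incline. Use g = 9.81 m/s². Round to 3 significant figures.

μ_k = 0.274

Energy balance down the incline: mg L sinθ − ½mv² = μ_k (mg cosθ) L
mgL sinθ = 1506.9 J; ½mv² = 68.634 J
W_f = 1506.9 − 68.634 = 1438 J
μ_k = W_f/(mg cosθ · L) = 1438/(395.1 × 13.3) = 0.2737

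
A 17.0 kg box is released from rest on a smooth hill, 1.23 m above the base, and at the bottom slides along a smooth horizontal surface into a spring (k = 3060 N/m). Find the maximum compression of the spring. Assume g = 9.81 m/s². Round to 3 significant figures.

Energy conservation (no friction) from release to max compression: mgh = ½kx²
x = √(2mgh/k) = √(2 × 17.0 × 9.81 × 1.23 / 3060) = 0.3662 m

x = 0.366 m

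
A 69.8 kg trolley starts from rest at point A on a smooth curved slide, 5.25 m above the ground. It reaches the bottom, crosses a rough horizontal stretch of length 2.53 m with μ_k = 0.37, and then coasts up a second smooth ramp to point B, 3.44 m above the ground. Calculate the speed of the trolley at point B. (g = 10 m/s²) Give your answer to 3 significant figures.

Energy at A: mgh₁ = (69.8)(10)(5.25) = 3664.5 J
Friction loss: W_f = μ_k mg d = 653.4 J
At B: ½mv² + mgh₂ = mgh₁ − W_f
½mv² = 3664.5 − 653.4 − 2401.1 = 609.98 J
v = √(2 × 609.98/69.8) = 4.181 m/s

v = 4.18 m/s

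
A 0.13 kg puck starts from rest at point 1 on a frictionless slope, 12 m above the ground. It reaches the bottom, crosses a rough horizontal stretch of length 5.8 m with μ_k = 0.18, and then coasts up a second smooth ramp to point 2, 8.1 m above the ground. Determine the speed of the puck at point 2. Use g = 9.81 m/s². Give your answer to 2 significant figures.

Energy at 1: mgh₁ = (0.13)(9.81)(12) = 15.304 J
Friction loss: W_f = μ_k mg d = 1.331 J
At 2: ½mv² + mgh₂ = mgh₁ − W_f
½mv² = 15.304 − 1.331 − 10.330 = 3.6423 J
v = √(2 × 3.6423/0.13) = 7.486 m/s

v = 7.5 m/s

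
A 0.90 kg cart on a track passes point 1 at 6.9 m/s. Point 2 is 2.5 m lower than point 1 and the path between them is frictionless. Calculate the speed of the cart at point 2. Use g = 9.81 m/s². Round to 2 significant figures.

v = 9.8 m/s

Equating total energy at the two states: ½mv₀² + mgh = ½mv²
v² = v₀² + 2gh = (6.9)² + 2(9.81)(2.5) = 96.660
v = √96.660 = 9.832 m/s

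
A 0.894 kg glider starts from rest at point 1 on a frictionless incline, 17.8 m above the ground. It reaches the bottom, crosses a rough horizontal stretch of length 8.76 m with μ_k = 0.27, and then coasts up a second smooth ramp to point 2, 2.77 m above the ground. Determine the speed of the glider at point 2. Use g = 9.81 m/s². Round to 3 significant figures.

Energy at 1: mgh₁ = (0.894)(9.81)(17.8) = 156.11 J
Friction loss: W_f = μ_k mg d = 20.74 J
At 2: ½mv² + mgh₂ = mgh₁ − W_f
½mv² = 156.11 − 20.74 − 24.293 = 111.07 J
v = √(2 × 111.07/0.894) = 15.76 m/s

v = 15.8 m/s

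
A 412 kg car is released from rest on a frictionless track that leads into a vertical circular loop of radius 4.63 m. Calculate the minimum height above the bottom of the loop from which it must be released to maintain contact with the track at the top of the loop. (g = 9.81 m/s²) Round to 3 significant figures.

At the top, for minimum speed gravity alone supplies the centripetal force: mg = mv_top²/r ⇒ v_top² = gr = 45.42 m²/s²
Energy conservation from release height h to the top (height 2r): mgh = ½mv_top² + mg(2r)
h = v_top²/(2g) + 2r = r/2 + 2r = 5r/2 = 11.57 m

h = 11.6 m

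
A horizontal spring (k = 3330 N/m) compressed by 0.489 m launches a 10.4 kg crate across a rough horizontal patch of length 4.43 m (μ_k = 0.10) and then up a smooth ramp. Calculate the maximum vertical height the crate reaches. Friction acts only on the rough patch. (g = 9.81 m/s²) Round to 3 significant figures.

Spring energy: E₀ = ½kx² = ½(3330)(0.489)² = 398.14 J
Friction: W_f = μ_k mg d = (0.10)(10.4)(9.81)(4.43) = 45.20 J
Energy at base of ramp: E = 398.14 − 45.20 = 352.94 J
At max height all remaining energy is PE: mgh = E ⇒ h = E/(mg) = 352.94/(10.4 × 9.81) = 3.459 m

h = 3.46 m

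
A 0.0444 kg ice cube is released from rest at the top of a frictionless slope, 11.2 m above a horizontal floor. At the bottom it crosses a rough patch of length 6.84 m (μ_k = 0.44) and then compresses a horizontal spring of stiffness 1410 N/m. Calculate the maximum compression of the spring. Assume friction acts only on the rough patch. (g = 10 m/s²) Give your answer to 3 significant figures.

x = 0.0718 m

Initial energy: E₁ = mgh = (0.0444)(10)(11.2) = 4.9728 J
Friction removes W_f = μ_k mg d = (0.44)(0.0444)(10)(6.84) = 1.336 J
Energy reaching the spring: E = 4.9728 − 1.336 = 3.6365 J
At max compression ½kx² = E ⇒ x = √(2E/k) = √(2 × 3.6365/1410) = 0.07182 m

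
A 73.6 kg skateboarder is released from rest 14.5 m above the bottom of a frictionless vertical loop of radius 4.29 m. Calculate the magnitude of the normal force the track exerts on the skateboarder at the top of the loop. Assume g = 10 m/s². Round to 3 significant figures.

N = 1300 N

Energy from release to top (height 2r): mgh = ½mv_top² + mg(2r)
v_top² = 2g(h − 2r) = 2(10)(14.5 − 8.580) = 118.40 m²/s²
At the top, both N and weight point toward the centre: N + mg = mv_top²/r
N = m(v_top²/r − g) = 73.6(118.40/4.29 − 10) = 1295 N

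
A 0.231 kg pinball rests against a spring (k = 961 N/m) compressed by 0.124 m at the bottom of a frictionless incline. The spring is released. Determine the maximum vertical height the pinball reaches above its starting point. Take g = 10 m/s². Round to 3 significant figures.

h = 3.20 m

At maximum height the pinball is at rest, so ½kx² = mgh
h = kx²/(2mg) = (961)(0.124)²/(2 × 0.231 × 10) = 3.198 m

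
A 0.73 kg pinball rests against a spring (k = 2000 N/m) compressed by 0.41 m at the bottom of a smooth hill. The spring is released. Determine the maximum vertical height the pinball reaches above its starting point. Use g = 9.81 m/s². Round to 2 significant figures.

h = 23 m

Energy conservation from release to the highest point: ½kx² = mgh
h = kx²/(2mg) = (2000)(0.41)²/(2 × 0.73 × 9.81) = 23.47 m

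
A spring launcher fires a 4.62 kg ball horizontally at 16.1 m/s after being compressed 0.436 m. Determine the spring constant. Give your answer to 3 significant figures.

k = 6300 N/m

½kx² = ½mv²
k = mv²/x² = (4.62)(16.1)²/(0.436)² = 6300 N/m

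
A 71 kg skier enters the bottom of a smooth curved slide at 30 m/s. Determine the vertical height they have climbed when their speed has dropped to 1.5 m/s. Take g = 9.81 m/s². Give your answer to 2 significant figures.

h = 46 m

Energy balance between the two points: ½mv₁² = ½mv₂² + mgh
h = (v₁² − v₂²)/(2g) = (30² − 1.5²)/(2 × 9.81) = 45.76 m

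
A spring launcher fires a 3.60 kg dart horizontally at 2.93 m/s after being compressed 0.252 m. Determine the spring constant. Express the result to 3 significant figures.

Energy stored in the spring equals the launch KE: ½kx² = ½mv²
k = mv²/x² = (3.60)(2.93)²/(0.252)² = 486.7 N/m

k = 487 N/m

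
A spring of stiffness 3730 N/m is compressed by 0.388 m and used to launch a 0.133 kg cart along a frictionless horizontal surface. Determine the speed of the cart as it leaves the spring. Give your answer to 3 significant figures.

Spring PE converts entirely to kinetic energy: ½kx² = ½mv²
v = x√(k/m) = 0.388 × √(3730/0.133) = 64.98 m/s

v = 65.0 m/s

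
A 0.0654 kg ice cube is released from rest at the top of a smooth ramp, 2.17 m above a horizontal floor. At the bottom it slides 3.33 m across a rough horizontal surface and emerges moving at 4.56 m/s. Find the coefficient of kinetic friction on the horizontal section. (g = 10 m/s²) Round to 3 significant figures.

Energy at the top = energy at the end + work done against friction:
mgh = ½mv² + μ_k m g d
mgh = 1.4192 J; ½mv² = 0.67995 J
W_f = 1.4192 − 0.67995 = 0.7392 J
μ_k = W_f/(mg·d) = 0.7392/(0.6540 × 3.33) = 0.3394

μ_k = 0.339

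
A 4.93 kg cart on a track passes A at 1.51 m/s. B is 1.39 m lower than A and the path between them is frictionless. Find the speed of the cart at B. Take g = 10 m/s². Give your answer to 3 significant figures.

v = 5.48 m/s

Mechanical energy is conserved (no friction): ½mv₀² + mgh = ½mv²
The mass cancels from both sides.
v² = v₀² + 2gh = (1.51)² + 2(10)(1.39) = 30.080
v = √30.080 = 5.485 m/s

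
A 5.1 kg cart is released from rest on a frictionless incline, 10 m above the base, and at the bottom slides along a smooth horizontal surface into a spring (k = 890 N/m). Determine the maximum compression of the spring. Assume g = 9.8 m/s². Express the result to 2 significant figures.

Energy conservation (no friction) from release to max compression: mgh = ½kx²
x = √(2mgh/k) = √(2 × 5.1 × 9.8 × 10 / 890) = 1.060 m

x = 1.1 m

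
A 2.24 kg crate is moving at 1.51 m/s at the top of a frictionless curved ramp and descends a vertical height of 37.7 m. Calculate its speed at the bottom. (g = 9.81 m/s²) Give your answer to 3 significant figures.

v = 27.2 m/s

Energy conservation between the two points: ½mv₀² + mgh = ½mv²
v² = v₀² + 2gh = (1.51)² + 2(9.81)(37.7) = 741.95
v = √741.95 = 27.24 m/s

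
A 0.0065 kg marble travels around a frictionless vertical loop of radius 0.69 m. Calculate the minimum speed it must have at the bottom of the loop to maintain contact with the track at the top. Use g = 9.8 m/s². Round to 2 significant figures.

At the top: mg = mv_top²/r ⇒ v_top² = gr = 6.762 m²/s²
Energy from bottom to top (height 2r): ½mv_bot² = ½mv_top² + mg(2r)
v_bot² = gr + 4gr = 5gr = 33.81
v_bot = √(5gr) = 5.815 m/s

v = 5.8 m/s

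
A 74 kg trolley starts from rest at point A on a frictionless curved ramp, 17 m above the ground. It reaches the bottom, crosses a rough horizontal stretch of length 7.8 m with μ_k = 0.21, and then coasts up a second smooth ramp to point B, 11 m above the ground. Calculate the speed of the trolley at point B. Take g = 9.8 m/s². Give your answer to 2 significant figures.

v = 9.2 m/s

Energy at A: mgh₁ = (74)(9.8)(17) = 12328 J
Friction loss: W_f = μ_k mg d = 1188 J
At B: ½mv² + mgh₂ = mgh₁ − W_f
½mv² = 12328 − 1188 − 7977.2 = 3163.3 J
v = √(2 × 3163.3/74) = 9.246 m/s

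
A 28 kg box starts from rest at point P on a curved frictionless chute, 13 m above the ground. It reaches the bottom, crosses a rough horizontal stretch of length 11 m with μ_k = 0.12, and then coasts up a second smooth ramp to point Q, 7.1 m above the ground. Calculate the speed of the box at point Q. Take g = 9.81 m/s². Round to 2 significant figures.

v = 9.5 m/s

Energy at P: mgh₁ = (28)(9.81)(13) = 3570.8 J
Friction loss: W_f = μ_k mg d = 362.6 J
At Q: ½mv² + mgh₂ = mgh₁ − W_f
½mv² = 3570.8 − 362.6 − 1950.2 = 1258.0 J
v = √(2 × 1258.0/28) = 9.479 m/s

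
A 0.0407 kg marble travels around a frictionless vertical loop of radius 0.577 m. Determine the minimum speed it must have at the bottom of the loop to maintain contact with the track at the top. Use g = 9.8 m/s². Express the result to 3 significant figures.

v = 5.32 m/s

At the top: mg = mv_top²/r ⇒ v_top² = gr = 5.655 m²/s²
Energy from bottom to top (height 2r): ½mv_bot² = ½mv_top² + mg(2r)
v_bot² = gr + 4gr = 5gr = 28.27
v_bot = √(5gr) = 5.317 m/s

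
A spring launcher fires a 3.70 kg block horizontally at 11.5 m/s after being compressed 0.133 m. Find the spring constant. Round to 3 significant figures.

½kx² = ½mv²
k = mv²/x² = (3.70)(11.5)²/(0.133)² = 27663 N/m

k = 27700 N/m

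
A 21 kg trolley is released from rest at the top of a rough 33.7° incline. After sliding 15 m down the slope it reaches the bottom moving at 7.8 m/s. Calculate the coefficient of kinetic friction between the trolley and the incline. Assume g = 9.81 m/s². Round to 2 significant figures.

mgh = ½mv² + μ_k (mg cosθ) L, with h = L sinθ
mgL sinθ = 1714.6 J; ½mv² = 638.82 J
W_f = 1714.6 − 638.82 = 1076 J
μ_k = W_f/(mg cosθ · L) = 1076/(171.4 × 15) = 0.4184

μ_k = 0.42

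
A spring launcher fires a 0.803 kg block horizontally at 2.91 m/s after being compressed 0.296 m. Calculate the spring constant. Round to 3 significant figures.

k = 77.6 N/m

½kx² = ½mv²
k = mv²/x² = (0.803)(2.91)²/(0.296)² = 77.61 N/m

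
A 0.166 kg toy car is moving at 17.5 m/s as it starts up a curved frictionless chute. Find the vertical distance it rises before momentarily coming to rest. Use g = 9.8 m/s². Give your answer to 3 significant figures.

Setting KE at the bottom equal to PE gained: ½mv² = mgh
h = v²/(2g) = 17.5²/(2 × 9.8) = 15.62 m

h = 15.6 m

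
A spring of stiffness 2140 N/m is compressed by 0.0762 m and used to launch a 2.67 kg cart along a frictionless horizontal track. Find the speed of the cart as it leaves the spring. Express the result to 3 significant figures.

v = 2.16 m/s

Spring PE converts entirely to kinetic energy: ½kx² = ½mv²
v = x√(k/m) = 0.0762 × √(2140/2.67) = 2.157 m/s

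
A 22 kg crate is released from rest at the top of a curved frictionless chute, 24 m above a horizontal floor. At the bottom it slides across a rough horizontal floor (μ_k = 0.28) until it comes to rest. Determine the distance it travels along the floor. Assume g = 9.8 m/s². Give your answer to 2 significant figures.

Energy at the top = energy at the end + work done against friction:
At rest all PE has been dissipated by friction: mgh = μ_k m g d
d = h/μ_k = 24/0.28 = 85.71 m

d = 86 m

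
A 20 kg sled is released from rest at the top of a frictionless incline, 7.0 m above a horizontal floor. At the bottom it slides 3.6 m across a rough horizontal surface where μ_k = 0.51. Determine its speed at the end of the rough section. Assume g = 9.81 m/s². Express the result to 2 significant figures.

v = 10 m/s

Energy at the top = energy at the end + work done against friction:
mgh = ½mv² + μ_k m g d
W_f = μ_k mg d = (0.51)(20)(9.81)(3.6) = 360.2 J
½mv² = mgh − W_f = 1373.4 − 360.2 = 1013.2 J
v = √(2 × 1013.2/20) = 10.07 m/s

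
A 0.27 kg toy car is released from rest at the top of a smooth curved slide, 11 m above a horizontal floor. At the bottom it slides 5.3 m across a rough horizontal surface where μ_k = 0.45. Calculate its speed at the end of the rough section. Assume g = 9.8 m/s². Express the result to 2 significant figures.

v = 13 m/s

Applying the work–energy principle:
mgh = ½mv² + μ_k m g d
W_f = μ_k mg d = (0.45)(0.27)(9.8)(5.3) = 6.311 J
½mv² = mgh − W_f = 29.106 − 6.311 = 22.795 J
v = √(2 × 22.795/0.27) = 12.99 m/s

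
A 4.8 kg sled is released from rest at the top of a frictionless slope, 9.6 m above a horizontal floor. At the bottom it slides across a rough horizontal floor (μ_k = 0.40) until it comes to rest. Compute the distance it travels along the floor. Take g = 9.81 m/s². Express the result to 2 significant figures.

Energy at the top = energy at the end + work done against friction:
At rest all PE has been dissipated by friction: mgh = μ_k m g d
d = h/μ_k = 9.6/0.40 = 24.00 m

d = 24 m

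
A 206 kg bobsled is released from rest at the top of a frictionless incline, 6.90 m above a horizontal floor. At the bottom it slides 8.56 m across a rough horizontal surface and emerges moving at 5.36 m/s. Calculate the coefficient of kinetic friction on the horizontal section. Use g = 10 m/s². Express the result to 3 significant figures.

Applying the work–energy principle:
mgh = ½mv² + μ_k m g d
mgh = 14214 J; ½mv² = 2959.1 J
W_f = 14214 − 2959.1 = 11255 J
μ_k = W_f/(mg·d) = 11255/(2060 × 8.56) = 0.6383

μ_k = 0.638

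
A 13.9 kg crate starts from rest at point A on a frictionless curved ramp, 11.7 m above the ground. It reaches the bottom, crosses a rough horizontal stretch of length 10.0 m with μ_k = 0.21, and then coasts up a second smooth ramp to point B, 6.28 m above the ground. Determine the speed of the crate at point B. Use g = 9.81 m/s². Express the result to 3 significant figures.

v = 8.07 m/s

Energy at A: mgh₁ = (13.9)(9.81)(11.7) = 1595.4 J
Friction loss: W_f = μ_k mg d = 286.4 J
At B: ½mv² + mgh₂ = mgh₁ − W_f
½mv² = 1595.4 − 286.4 − 856.33 = 452.71 J
v = √(2 × 452.71/13.9) = 8.071 m/s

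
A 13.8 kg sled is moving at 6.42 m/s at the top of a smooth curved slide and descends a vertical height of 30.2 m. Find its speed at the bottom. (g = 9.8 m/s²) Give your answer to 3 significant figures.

v = 25.2 m/s

By conservation of mechanical energy, ½mv₀² + mgh = ½mv²
The mass cancels from both sides.
v² = v₀² + 2gh = (6.42)² + 2(9.8)(30.2) = 633.14
v = √633.14 = 25.16 m/s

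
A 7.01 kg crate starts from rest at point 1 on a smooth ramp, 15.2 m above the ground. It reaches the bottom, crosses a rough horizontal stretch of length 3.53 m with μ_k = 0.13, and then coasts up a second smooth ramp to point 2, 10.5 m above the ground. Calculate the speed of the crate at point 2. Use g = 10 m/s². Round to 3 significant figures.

Energy at 1: mgh₁ = (7.01)(10)(15.2) = 1065.5 J
Friction loss: W_f = μ_k mg d = 32.17 J
At 2: ½mv² + mgh₂ = mgh₁ − W_f
½mv² = 1065.5 − 32.17 − 736.05 = 297.30 J
v = √(2 × 297.30/7.01) = 9.210 m/s

v = 9.21 m/s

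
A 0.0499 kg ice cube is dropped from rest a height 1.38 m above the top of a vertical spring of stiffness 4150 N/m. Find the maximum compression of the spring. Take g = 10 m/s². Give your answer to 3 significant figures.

Take the reference level at the top of the uncompressed spring. At max compression the cube has fallen H + x and is momentarily at rest:
mg(H + x) = ½kx²
½(4150)x² − (0.0499)(10)x − (0.0499)(10)(1.38) = 0
2075x² − 0.4990x − 0.6886 = 0
x = [0.4990 + √(0.2490 + 5715.5)]/(2 × 2075) = 0.01834 m

x = 0.0183 m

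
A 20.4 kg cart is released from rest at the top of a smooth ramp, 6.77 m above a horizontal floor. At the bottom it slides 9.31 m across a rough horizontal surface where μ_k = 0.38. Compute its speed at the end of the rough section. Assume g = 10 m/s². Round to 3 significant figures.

v = 8.04 m/s

Applying the work–energy principle:
mgh = ½mv² + μ_k m g d
W_f = μ_k mg d = (0.38)(20.4)(10)(9.31) = 721.7 J
½mv² = mgh − W_f = 1381.1 − 721.7 = 659.37 J
v = √(2 × 659.37/20.4) = 8.040 m/s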